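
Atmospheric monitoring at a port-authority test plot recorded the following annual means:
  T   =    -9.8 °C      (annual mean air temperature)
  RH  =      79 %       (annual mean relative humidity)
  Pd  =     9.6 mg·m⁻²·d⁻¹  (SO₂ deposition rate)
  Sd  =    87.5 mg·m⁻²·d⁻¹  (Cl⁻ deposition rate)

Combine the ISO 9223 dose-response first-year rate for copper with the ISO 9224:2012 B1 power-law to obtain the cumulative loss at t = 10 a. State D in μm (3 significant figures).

copper: temperature factor f = +0.126·(-19.8) = -2.4948
  SO₂ term: 0.0053·9.6^0.26·exp(0.059·79-2.4948) = 0.08326
  Cl⁻ term: 0.01025·87.5^0.27·exp(0.036·79+0.049·-9.8) = 0.3645
  r_corr = 0.08326 + 0.3645 = 0.4477 μm/a
ISO 9224: D(t) = r_corr · t^b with b = 0.667 (copper, B1)
  D(10) = 0.4477 × 10^0.667 = 0.4477 × 4.645 = 2.08 μm

D(10) = 2.08 μm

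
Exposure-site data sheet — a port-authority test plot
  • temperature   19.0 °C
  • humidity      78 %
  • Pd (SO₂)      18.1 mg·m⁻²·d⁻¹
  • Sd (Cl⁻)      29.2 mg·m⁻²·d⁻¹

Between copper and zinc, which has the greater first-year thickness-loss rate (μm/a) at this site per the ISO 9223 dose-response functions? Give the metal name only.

zinc

copper: temperature factor f = -0.080·(9.0) = -0.7200
  SO₂ term: 0.0053·18.1^0.26·exp(0.059·78-0.7200) = 0.546
  Cl⁻ term: 0.01025·29.2^0.27·exp(0.036·78+0.049·19.0) = 1.072
  sum: 0.546 + 1.072 → r_corr = 1.618 μm/a
zinc: T>10 °C ⇒ hinge -0.071·(19.0−10) = -0.6390
  SO₂ term: 0.0129·18.1^0.44·exp(0.046·78-0.6390) = 0.8804
  Sd branch = 0.0175·Sd^0.57·e^(0.008·RH+0.085·T) = 1.124 μm/a
  r_corr = 0.8804 + 1.124 = 2.004 μm/a
Ordering by μm/a: zinc (2) > copper (1.62)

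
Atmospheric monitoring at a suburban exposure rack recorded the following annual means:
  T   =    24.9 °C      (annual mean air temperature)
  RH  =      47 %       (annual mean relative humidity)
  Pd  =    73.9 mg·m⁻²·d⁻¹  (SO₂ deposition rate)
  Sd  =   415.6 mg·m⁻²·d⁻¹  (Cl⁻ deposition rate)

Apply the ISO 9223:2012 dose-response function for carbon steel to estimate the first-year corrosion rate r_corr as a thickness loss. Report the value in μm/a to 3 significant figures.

carbon steel: f(T) = -0.054·(T−10) [T>10 °C] = -0.8046
  Pd branch = 1.77·Pd^0.52·e^(0.02·RH+f) = 18.99 μm/a
  Sd branch = 0.102·Sd^0.62·e^(0.033·RH+0.04·T) = 54.74 μm/a
  sum: 18.99 + 54.74 → r_corr = 73.73 μm/a

r_corr = 73.7 μm/a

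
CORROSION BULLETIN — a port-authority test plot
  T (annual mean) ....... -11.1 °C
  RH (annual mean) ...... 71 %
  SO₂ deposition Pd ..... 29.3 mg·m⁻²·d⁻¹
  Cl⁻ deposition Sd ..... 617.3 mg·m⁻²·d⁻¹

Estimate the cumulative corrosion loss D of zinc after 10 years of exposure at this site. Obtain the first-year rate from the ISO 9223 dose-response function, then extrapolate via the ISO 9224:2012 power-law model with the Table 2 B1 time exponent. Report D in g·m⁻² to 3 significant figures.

D(10) = 52.8 g·m⁻²

zinc: temperature factor f = +0.038·(-21.1) = -0.8018
  Pd branch = 0.0129·Pd^0.44·e^(0.046·RH+f) = 0.6702 μm/a
  Cl⁻ term: 0.0175·617.3^0.57·exp(0.008·71+0.085·-11.1) = 0.4683
  r_corr = 0.6702 + 0.4683 = 1.139 μm/a
ISO 9224: D(t) = r_corr · t^b with b = 0.813 (zinc, B1)
  D(10) = 1.139 × 10^0.813 = 1.139 × 6.501 = 7.402 μm
  Mass loss = 7.402 μm × 7.14 g/cm³ = 52.85 g·m⁻²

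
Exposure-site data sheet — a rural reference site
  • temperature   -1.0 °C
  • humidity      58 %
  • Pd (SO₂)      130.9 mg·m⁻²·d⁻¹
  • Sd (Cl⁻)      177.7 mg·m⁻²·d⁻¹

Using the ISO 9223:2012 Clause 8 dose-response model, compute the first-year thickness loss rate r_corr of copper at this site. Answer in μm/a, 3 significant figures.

r_corr = 0.463 μm/a

copper: temperature factor f = +0.126·(-11.0) = -1.3860
  Pd branch = 0.0053·Pd^0.26·e^(0.059·RH+f) = 0.1442 μm/a
  Sd branch = 0.01025·Sd^0.27·e^(0.036·RH+0.049·T) = 0.3189 μm/a
  r_corr = 0.1442 + 0.3189 = 0.4631 μm/a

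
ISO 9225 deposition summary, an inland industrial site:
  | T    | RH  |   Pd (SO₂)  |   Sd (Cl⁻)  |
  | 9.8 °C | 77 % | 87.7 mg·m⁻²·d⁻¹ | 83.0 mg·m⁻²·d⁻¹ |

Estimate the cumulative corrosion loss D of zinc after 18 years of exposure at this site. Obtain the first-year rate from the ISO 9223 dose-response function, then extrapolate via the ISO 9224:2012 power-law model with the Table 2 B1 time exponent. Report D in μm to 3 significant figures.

zinc: f(T) = +0.038·(T−10) [T≤10 °C] = -0.0076
  SO₂ term: 0.0129·87.7^0.44·exp(0.046·77-0.0076) = 3.166
  Sd branch = 0.0175·Sd^0.57·e^(0.008·RH+0.085·T) = 0.9251 μm/a
  r_corr = 3.166 + 0.9251 = 4.091 μm/a
ISO 9224: D(t) = r_corr · t^b with b = 0.813 (zinc, B1)
  D(18) = 4.091 × 18^0.813 = 4.091 × 10.48 = 42.89 μm

D(18) = 42.9 μm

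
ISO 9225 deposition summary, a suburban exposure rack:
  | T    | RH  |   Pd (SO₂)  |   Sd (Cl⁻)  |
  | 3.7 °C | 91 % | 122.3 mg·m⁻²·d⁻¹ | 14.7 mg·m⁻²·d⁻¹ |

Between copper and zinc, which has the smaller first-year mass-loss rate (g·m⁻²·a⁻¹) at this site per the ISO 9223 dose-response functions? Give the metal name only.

copper

copper: f(T) = +0.126·(T−10) [T≤10 °C] = -0.7938
  SO₂ term: 0.0053·122.3^0.26·exp(0.059·91-0.7938) = 1.795
  Sd branch = 0.01025·Sd^0.27·e^(0.036·RH+0.049·T) = 0.672 μm/a
  r_corr = 1.795 + 0.672 = 2.467 μm/a
  mass loss = 2.467 μm/a × 8.96 g/cm³ = 22.1 g·m⁻²·a⁻¹
zinc: f(T) = +0.038·(T−10) [T≤10 °C] = -0.2394
  SO₂ term: 0.0129·122.3^0.44·exp(0.046·91-0.2394) = 5.534
  Cl⁻ term: 0.0175·14.7^0.57·exp(0.008·91+0.085·3.7) = 0.2297
  sum: 5.534 + 0.2297 → r_corr = 5.764 μm/a
  mass loss = 5.764 μm/a × 7.14 g/cm³ = 41.15 g·m⁻²·a⁻¹
Ordering by g·m⁻²·a⁻¹: zinc (41.2) > copper (22.1)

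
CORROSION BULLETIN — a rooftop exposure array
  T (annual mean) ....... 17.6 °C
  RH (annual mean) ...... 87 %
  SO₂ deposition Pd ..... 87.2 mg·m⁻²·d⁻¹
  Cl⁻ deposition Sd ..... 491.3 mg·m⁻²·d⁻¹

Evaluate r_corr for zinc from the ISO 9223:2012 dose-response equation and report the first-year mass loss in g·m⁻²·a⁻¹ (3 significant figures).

zinc: f(T) = -0.071·(T−10) [T>10 °C] = -0.5396
  sulphur-dioxide contribution → 2.938 μm/a
  chloride contribution → 5.359 μm/a
  ⇒ r_corr(zinc) = 8.297 μm/a
Convert to mass loss: 8.297 μm/a × 7.14 g/cm³ = 59.24 g·m⁻²·a⁻¹

r_corr = 59.2 g·m⁻²·a⁻¹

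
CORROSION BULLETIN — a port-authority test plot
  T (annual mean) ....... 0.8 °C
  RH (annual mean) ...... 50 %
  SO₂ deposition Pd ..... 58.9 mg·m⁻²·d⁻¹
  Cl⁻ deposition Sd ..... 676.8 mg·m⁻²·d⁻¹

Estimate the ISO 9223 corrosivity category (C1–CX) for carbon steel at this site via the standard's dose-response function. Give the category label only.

C3

carbon steel: T≤10 °C ⇒ hinge +0.150·(0.8−10) = -1.3800
  sulphur-dioxide contribution → 10.08 μm/a
  chloride contribution → 31.19 μm/a
  ⇒ r_corr(carbon steel) = 41.27 μm/a
Category bounds: 25…50 μm/a bracket r_corr ⇒ C3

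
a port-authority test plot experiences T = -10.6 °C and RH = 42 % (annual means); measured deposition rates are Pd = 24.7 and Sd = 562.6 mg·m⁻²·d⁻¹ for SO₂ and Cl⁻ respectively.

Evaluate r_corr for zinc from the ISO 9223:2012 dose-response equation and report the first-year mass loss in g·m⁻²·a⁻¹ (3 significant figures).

r_corr = 3.82 g·m⁻²·a⁻¹

zinc: f(T) = +0.038·(T−10) [T≤10 °C] = -0.7828
  SO₂ term: 0.0129·24.7^0.44·exp(0.046·42-0.7828) = 0.1669
  Cl⁻ term: 0.0175·562.6^0.57·exp(0.008·42+0.085·-10.6) = 0.3675
  r_corr = 0.1669 + 0.3675 = 0.5344 μm/a
Convert to mass loss: 0.5344 μm/a × 7.14 g/cm³ = 3.816 g·m⁻²·a⁻¹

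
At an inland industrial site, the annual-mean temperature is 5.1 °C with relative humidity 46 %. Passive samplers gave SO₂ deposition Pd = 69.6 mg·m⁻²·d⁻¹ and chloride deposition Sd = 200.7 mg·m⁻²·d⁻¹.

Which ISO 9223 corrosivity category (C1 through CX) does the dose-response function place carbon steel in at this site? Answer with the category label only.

carbon steel: T≤10 °C ⇒ hinge +0.150·(5.1−10) = -0.7350
  sulphur-dioxide contribution → 19.34 μm/a
  chloride contribution → 15.28 μm/a
  ⇒ r_corr(carbon steel) = 34.62 μm/a
34.6 μm/a falls in (25, 50] for carbon steel → category C3

C3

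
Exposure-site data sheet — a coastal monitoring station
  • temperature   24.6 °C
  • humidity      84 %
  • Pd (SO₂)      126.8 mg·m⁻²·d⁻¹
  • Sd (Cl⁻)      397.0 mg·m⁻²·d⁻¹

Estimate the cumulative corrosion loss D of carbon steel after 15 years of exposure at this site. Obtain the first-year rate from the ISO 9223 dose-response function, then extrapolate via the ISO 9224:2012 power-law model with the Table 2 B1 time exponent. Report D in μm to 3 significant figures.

carbon steel: f(T) = -0.054·(T−10) [T>10 °C] = -0.7884
  sulphur-dioxide contribution → 53.56 μm/a
  chloride contribution → 178.3 μm/a
  total first-year rate 231.8 μm/a
ISO 9224: D(t) = r_corr · t^b with b = 0.523 (carbon steel, B1)
  D(15) = 231.8 × 15^0.523 = 231.8 × 4.122 = 955.5 μm

D(15) = 956 μm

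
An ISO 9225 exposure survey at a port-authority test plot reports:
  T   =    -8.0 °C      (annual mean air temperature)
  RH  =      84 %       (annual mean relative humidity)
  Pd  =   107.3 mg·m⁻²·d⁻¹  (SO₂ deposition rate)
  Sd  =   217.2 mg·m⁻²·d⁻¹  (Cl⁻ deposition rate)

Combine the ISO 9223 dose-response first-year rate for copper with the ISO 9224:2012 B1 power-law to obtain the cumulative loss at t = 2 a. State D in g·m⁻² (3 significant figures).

copper: T≤10 °C ⇒ hinge +0.126·(-8.0−10) = -2.2680
  sulphur-dioxide contribution → 0.2628 μm/a
  chloride contribution → 0.6092 μm/a
  ⇒ r_corr(copper) = 0.872 μm/a
Long-term exponent b (ISO 9224 Table 2, B1) = 0.667
  D(2) = 0.872 × 2^0.667 = 0.872 × 1.588 = 1.384 μm
  Mass loss = 1.384 μm × 8.96 g/cm³ = 12.4 g·m⁻²

D(2) = 12.4 g·m⁻²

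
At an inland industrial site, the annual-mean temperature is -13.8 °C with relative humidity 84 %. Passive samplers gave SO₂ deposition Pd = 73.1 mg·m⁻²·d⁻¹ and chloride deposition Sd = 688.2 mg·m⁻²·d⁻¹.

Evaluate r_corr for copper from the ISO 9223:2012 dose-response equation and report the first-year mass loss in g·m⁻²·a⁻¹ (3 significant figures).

copper: f(T) = +0.126·(T−10) [T≤10 °C] = -2.9988
  SO₂ term: 0.0053·73.1^0.26·exp(0.059·84-2.9988) = 0.1145
  Cl⁻ term: 0.01025·688.2^0.27·exp(0.036·84+0.049·-13.8) = 0.626
  r_corr = 0.1145 + 0.626 = 0.7405 μm/a
Convert to mass loss: 0.7405 μm/a × 8.96 g/cm³ = 6.635 g·m⁻²·a⁻¹

r_corr = 6.63 g·m⁻²·a⁻¹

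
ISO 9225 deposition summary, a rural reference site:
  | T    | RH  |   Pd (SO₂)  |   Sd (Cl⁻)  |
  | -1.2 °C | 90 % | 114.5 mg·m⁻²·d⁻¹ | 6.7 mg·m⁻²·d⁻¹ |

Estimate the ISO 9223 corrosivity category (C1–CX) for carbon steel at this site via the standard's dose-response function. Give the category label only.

carbon steel: T≤10 °C ⇒ hinge +0.150·(-1.2−10) = -1.6800
  Pd branch = 1.77·Pd^0.52·e^(0.02·RH+f) = 23.48 μm/a
  Sd branch = 0.102·Sd^0.62·e^(0.033·RH+0.04·T) = 6.163 μm/a
  sum: 23.48 + 6.163 → r_corr = 29.64 μm/a
29.6 μm/a falls in (25, 50] for carbon steel → category C3

C3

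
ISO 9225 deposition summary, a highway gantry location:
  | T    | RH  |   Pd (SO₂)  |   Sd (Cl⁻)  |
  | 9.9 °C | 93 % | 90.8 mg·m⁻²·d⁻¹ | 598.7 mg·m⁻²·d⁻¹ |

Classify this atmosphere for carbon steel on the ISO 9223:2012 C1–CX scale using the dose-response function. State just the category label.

carbon steel: temperature factor f = +0.150·(-0.1) = -0.0150
  Pd branch = 1.77·Pd^0.52·e^(0.02·RH+f) = 116.8 μm/a
  Cl⁻ term: 0.102·598.7^0.62·exp(0.033·93+0.04·9.9) = 171.9
  sum: 116.8 + 171.9 → r_corr = 288.7 μm/a
Category bounds: 200…700 μm/a bracket r_corr ⇒ CX

CX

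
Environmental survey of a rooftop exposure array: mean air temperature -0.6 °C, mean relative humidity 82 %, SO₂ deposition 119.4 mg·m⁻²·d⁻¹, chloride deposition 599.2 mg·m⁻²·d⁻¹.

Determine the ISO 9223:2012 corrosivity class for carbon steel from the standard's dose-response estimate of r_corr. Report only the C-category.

carbon steel: temperature factor f = +0.150·(-10.6) = -1.5900
  sulphur-dioxide contribution → 22.37 μm/a
  chloride contribution → 78.61 μm/a
  ⇒ r_corr(carbon steel) = 101 μm/a
Category bounds: 80…200 μm/a bracket r_corr ⇒ C5

C5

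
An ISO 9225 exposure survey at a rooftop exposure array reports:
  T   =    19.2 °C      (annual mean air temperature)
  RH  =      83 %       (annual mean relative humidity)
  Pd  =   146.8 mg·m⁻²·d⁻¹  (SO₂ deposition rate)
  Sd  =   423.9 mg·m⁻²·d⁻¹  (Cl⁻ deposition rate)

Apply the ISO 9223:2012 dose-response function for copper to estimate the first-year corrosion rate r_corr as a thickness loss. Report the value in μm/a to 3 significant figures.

copper: f(T) = -0.080·(T−10) [T>10 °C] = -0.7360
  sulphur-dioxide contribution → 1.244 μm/a
  chloride contribution → 2.669 μm/a
  total first-year rate 3.913 μm/a

r_corr = 3.91 μm/a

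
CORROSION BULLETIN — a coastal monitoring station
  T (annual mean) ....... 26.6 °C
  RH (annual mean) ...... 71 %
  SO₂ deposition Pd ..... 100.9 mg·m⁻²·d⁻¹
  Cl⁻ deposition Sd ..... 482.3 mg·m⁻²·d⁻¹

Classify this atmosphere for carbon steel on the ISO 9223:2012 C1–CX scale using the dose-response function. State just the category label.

carbon steel: temperature factor f = -0.054·(16.6) = -0.8964
  SO₂ term: 1.77·100.9^0.52·exp(0.02·71-0.8964) = 32.91
  Sd branch = 0.102·Sd^0.62·e^(0.033·RH+0.04·T) = 141.9 μm/a
  sum: 32.91 + 141.9 → r_corr = 174.8 μm/a
Category bounds: 80…200 μm/a bracket r_corr ⇒ C5

C5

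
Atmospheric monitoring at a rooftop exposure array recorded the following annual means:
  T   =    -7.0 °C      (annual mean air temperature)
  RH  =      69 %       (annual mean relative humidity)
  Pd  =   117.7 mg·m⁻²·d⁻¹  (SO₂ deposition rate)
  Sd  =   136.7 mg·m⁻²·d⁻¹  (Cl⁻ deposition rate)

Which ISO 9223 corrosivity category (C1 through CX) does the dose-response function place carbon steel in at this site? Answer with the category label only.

carbon steel: temperature factor f = +0.150·(-17.0) = -2.5500
  sulphur-dioxide contribution → 6.556 μm/a
  chloride contribution → 15.85 μm/a
  ⇒ r_corr(carbon steel) = 22.41 μm/a
22.4 μm/a falls in (1.3, 25] for carbon steel → category C2

C2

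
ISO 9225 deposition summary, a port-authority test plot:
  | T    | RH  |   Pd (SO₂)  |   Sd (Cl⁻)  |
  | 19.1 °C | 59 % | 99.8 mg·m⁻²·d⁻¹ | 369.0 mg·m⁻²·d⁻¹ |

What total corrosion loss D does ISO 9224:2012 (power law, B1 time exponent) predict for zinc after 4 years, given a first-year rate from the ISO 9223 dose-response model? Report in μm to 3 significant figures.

D(4) = 15.1 μm

zinc: f(T) = -0.071·(T−10) [T>10 °C] = -0.6461
  sulphur-dioxide contribution → 0.7732 μm/a
  chloride contribution → 4.133 μm/a
  total first-year rate 4.907 μm/a
Long-term exponent b (ISO 9224 Table 2, B1) = 0.813
  D(4) = 4.907 × 4^0.813 = 4.907 × 3.087 = 15.14 μm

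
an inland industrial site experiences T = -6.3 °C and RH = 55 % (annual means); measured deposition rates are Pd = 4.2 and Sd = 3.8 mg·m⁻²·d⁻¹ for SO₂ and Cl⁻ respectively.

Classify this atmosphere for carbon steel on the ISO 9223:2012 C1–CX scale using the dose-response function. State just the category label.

carbon steel: temperature factor f = +0.150·(-16.3) = -2.4450
  SO₂ term: 1.77·4.2^0.52·exp(0.02·55-2.4450) = 0.9726
  Sd branch = 0.102·Sd^0.62·e^(0.033·RH+0.04·T) = 1.114 μm/a
  sum: 0.9726 + 1.114 → r_corr = 2.087 μm/a
ISO 9223 Table 2 (carbon steel): 1.3 < 2.09 ≤ 25 μm/a ⇒ C2

C2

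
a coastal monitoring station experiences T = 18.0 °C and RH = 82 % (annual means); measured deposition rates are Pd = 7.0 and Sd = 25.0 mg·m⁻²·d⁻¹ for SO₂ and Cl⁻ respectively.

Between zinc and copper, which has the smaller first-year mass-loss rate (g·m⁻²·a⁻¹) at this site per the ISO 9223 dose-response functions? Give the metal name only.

zinc: T>10 °C ⇒ hinge -0.071·(18.0−10) = -0.5680
  SO₂ term: 0.0129·7.0^0.44·exp(0.046·82-0.5680) = 0.748
  Cl⁻ term: 0.0175·25.0^0.57·exp(0.008·82+0.085·18.0) = 0.9755
  sum: 0.748 + 0.9755 → r_corr = 1.724 μm/a
  mass loss = 1.724 μm/a × 7.14 g/cm³ = 12.31 g·m⁻²·a⁻¹
copper: T>10 °C ⇒ hinge -0.080·(18.0−10) = -0.6400
  SO₂ term: 0.0053·7.0^0.26·exp(0.059·82-0.6400) = 0.585
  Sd branch = 0.01025·Sd^0.27·e^(0.036·RH+0.049·T) = 1.13 μm/a
  sum: 0.585 + 1.13 → r_corr = 1.715 μm/a
  mass loss = 1.715 μm/a × 8.96 g/cm³ = 15.37 g·m⁻²·a⁻¹
Ordering by g·m⁻²·a⁻¹: copper (15.4) > zinc (12.3)

zinc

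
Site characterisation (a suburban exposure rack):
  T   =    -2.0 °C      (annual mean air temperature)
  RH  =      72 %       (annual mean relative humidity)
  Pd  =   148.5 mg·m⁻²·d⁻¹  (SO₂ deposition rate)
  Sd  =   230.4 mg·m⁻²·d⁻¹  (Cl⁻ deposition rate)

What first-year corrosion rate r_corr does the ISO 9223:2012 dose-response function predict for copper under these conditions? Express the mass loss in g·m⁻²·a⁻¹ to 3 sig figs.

r_corr = 7.52 g·m⁻²·a⁻¹

copper: T≤10 °C ⇒ hinge +0.126·(-2.0−10) = -1.5120
  SO₂ term: 0.0053·148.5^0.26·exp(0.059·72-1.5120) = 0.3
  Sd branch = 0.01025·Sd^0.27·e^(0.036·RH+0.049·T) = 0.5392 μm/a
  r_corr = 0.3 + 0.5392 = 0.8392 μm/a
Convert to mass loss: 0.8392 μm/a × 8.96 g/cm³ = 7.519 g·m⁻²·a⁻¹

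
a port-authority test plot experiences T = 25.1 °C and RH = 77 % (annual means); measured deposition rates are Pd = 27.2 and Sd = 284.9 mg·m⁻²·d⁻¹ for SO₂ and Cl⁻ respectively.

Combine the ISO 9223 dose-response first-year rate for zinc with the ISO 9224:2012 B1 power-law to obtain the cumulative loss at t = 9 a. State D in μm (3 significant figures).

D(9) = 44.8 μm

zinc: f(T) = -0.071·(T−10) [T>10 °C] = -1.0721
  SO₂ term: 0.0129·27.2^0.44·exp(0.046·77-1.0721) = 0.6523
  Cl⁻ term: 0.0175·284.9^0.57·exp(0.008·77+0.085·25.1) = 6.86
  sum: 0.6523 + 6.86 → r_corr = 7.512 μm/a
Long-term exponent b (ISO 9224 Table 2, B1) = 0.813
  D(9) = 7.512 × 9^0.813 = 7.512 × 5.968 = 44.83 μm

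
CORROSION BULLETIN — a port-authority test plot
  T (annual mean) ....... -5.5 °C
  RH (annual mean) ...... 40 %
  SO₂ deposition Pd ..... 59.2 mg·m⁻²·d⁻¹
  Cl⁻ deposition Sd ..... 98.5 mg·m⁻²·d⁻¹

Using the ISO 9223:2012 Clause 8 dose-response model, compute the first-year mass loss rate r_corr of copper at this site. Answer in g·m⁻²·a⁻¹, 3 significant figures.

copper: f(T) = +0.126·(T−10) [T≤10 °C] = -1.9530
  SO₂ term: 0.0053·59.2^0.26·exp(0.059·40-1.9530) = 0.02301
  Cl⁻ term: 0.01025·98.5^0.27·exp(0.036·40+0.049·-5.5) = 0.1141
  sum: 0.02301 + 0.1141 → r_corr = 0.1371 μm/a
Convert to mass loss: 0.1371 μm/a × 8.96 g/cm³ = 1.228 g·m⁻²·a⁻¹

r_corr = 1.23 g·m⁻²·a⁻¹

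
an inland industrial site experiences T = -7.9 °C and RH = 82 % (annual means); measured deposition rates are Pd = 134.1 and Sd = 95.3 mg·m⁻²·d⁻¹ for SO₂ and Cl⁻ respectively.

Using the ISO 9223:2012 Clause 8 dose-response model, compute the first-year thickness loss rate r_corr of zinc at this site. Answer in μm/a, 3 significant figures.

zinc: T≤10 °C ⇒ hinge +0.038·(-7.9−10) = -0.6802
  Pd branch = 0.0129·Pd^0.44·e^(0.046·RH+f) = 2.451 μm/a
  Sd branch = 0.0175·Sd^0.57·e^(0.008·RH+0.085·T) = 0.2314 μm/a
  r_corr = 2.451 + 0.2314 = 2.683 μm/a

r_corr = 2.68 μm/a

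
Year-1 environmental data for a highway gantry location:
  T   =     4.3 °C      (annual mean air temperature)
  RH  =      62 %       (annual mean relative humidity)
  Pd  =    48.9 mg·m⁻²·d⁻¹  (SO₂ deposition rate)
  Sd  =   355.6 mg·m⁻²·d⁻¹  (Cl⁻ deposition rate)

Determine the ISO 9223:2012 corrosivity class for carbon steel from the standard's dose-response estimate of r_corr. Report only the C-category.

C4

carbon steel: f(T) = +0.150·(T−10) [T≤10 °C] = -0.8550
  Pd branch = 1.77·Pd^0.52·e^(0.02·RH+f) = 19.66 μm/a
  Cl⁻ term: 0.102·355.6^0.62·exp(0.033·62+0.04·4.3) = 35.77
  sum: 19.66 + 35.77 → r_corr = 55.43 μm/a
Category bounds: 50…80 μm/a bracket r_corr ⇒ C4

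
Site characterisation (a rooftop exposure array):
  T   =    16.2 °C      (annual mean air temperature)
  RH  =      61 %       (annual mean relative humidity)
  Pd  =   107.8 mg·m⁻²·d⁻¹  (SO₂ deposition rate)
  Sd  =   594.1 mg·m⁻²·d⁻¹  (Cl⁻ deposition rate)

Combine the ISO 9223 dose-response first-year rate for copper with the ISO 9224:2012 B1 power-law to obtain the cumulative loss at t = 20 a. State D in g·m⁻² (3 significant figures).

D(20) = 102 g·m⁻²

copper: temperature factor f = -0.080·(6.2) = -0.4960
  sulphur-dioxide contribution → 0.3984 μm/a
  chloride contribution → 1.143 μm/a
  total first-year rate 1.542 μm/a
Long-term exponent b (ISO 9224 Table 2, B1) = 0.667
  D(20) = 1.542 × 20^0.667 = 1.542 × 7.375 = 11.37 μm
  Mass loss = 11.37 μm × 8.96 g/cm³ = 101.9 g·m⁻²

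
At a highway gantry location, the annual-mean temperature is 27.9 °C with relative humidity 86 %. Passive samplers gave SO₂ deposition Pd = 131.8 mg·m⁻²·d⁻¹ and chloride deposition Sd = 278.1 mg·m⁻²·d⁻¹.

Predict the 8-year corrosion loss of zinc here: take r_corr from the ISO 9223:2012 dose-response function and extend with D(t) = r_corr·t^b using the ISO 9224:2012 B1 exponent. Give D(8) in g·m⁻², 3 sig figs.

D(8) = 420 g·m⁻²

zinc: temperature factor f = -0.071·(17.9) = -1.2709
  SO₂ term: 0.0129·131.8^0.44·exp(0.046·86-1.2709) = 1.62
  Cl⁻ term: 0.0175·278.1^0.57·exp(0.008·86+0.085·27.9) = 9.225
  sum: 1.62 + 9.225 → r_corr = 10.84 μm/a
Long-term exponent b (ISO 9224 Table 2, B1) = 0.813
  D(8) = 10.84 × 8^0.813 = 10.84 × 5.423 = 58.81 μm
  Mass loss = 58.81 μm × 7.14 g/cm³ = 419.9 g·m⁻²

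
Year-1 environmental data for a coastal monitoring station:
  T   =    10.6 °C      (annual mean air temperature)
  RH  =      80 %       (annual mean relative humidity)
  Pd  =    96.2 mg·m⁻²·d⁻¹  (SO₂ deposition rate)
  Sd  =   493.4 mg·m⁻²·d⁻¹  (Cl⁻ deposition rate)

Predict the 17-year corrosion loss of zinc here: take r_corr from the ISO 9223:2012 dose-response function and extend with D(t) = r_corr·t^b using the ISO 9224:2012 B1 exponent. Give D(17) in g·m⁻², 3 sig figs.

D(17) = 461 g·m⁻²

zinc: f(T) = -0.071·(T−10) [T>10 °C] = -0.0426
  SO₂ term: 0.0129·96.2^0.44·exp(0.046·80-0.0426) = 3.655
  Cl⁻ term: 0.0175·493.4^0.57·exp(0.008·80+0.085·10.6) = 2.802
  r_corr = 3.655 + 2.802 = 6.457 μm/a
Long-term exponent b (ISO 9224 Table 2, B1) = 0.813
  D(17) = 6.457 × 17^0.813 = 6.457 × 10.01 = 64.62 μm
  Mass loss = 64.62 μm × 7.14 g/cm³ = 461.4 g·m⁻²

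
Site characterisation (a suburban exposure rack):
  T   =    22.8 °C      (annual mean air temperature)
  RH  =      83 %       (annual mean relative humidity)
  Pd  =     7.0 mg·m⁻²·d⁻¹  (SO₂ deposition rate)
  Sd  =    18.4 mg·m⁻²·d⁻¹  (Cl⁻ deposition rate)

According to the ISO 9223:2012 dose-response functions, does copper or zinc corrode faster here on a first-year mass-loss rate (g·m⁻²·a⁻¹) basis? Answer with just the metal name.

copper

copper: temperature factor f = -0.080·(12.8) = -1.0240
  Pd branch = 0.0053·Pd^0.26·e^(0.059·RH+f) = 0.4227 μm/a
  Cl⁻ term: 0.01025·18.4^0.27·exp(0.036·83+0.049·22.8) = 1.365
  r_corr = 0.4227 + 1.365 = 1.788 μm/a
  mass loss = 1.788 μm/a × 8.96 g/cm³ = 16.02 g·m⁻²·a⁻¹
zinc: f(T) = -0.071·(T−10) [T>10 °C] = -0.9088
  SO₂ term: 0.0129·7.0^0.44·exp(0.046·83-0.9088) = 0.557
  Sd branch = 0.0175·Sd^0.57·e^(0.008·RH+0.085·T) = 1.242 μm/a
  r_corr = 0.557 + 1.242 = 1.799 μm/a
  mass loss = 1.799 μm/a × 7.14 g/cm³ = 12.84 g·m⁻²·a⁻¹
Ordering by g·m⁻²·a⁻¹: copper (16) > zinc (12.8)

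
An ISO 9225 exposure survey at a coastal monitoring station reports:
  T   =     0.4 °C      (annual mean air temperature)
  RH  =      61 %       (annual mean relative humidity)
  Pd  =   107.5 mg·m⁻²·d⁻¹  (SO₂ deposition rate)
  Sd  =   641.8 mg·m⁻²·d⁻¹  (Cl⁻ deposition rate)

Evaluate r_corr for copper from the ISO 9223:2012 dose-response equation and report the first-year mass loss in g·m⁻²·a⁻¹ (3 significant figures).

r_corr = 6.57 g·m⁻²·a⁻¹

copper: f(T) = +0.126·(T−10) [T≤10 °C] = -1.2096
  Pd branch = 0.0053·Pd^0.26·e^(0.059·RH+f) = 0.195 μm/a
  Cl⁻ term: 0.01025·641.8^0.27·exp(0.036·61+0.049·0.4) = 0.5382
  r_corr = 0.195 + 0.5382 = 0.7333 μm/a
Convert to mass loss: 0.7333 μm/a × 8.96 g/cm³ = 6.57 g·m⁻²·a⁻¹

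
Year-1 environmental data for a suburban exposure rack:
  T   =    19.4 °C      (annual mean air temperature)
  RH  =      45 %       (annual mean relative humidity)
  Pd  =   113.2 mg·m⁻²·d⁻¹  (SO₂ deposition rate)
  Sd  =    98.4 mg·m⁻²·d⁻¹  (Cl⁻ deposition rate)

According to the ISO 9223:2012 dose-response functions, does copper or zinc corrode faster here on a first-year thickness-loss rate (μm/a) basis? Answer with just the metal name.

zinc

copper: f(T) = -0.080·(T−10) [T>10 °C] = -0.7520
  sulphur-dioxide contribution → 0.1215 μm/a
  chloride contribution → 0.4626 μm/a
  total first-year rate 0.5842 μm/a
zinc: f(T) = -0.071·(T−10) [T>10 °C] = -0.6674
  sulphur-dioxide contribution → 0.4202 μm/a
  chloride contribution → 1.785 μm/a
  total first-year rate 2.205 μm/a
Ordering by μm/a: zinc (2.2) > copper (0.584)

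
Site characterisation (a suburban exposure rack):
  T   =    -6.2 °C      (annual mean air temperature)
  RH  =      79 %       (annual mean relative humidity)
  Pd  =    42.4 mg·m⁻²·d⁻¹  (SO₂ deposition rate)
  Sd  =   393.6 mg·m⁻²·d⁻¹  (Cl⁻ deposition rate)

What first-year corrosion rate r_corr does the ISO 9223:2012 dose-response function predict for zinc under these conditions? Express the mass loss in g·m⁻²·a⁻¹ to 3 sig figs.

r_corr = 14.0 g·m⁻²·a⁻¹

zinc: temperature factor f = +0.038·(-16.2) = -0.6156
  Pd branch = 0.0129·Pd^0.44·e^(0.046·RH+f) = 1.372 μm/a
  Cl⁻ term: 0.0175·393.6^0.57·exp(0.008·79+0.085·-6.2) = 0.5859
  sum: 1.372 + 0.5859 → r_corr = 1.958 μm/a
Convert to mass loss: 1.958 μm/a × 7.14 g/cm³ = 13.98 g·m⁻²·a⁻¹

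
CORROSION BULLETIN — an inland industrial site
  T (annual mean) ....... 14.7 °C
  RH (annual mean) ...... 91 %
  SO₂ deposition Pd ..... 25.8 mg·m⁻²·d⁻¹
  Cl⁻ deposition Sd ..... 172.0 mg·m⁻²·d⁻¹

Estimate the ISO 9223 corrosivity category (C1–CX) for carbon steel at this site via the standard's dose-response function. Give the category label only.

C5

carbon steel: f(T) = -0.054·(T−10) [T>10 °C] = -0.2538
  sulphur-dioxide contribution → 45.94 μm/a
  chloride contribution → 89.99 μm/a
  ⇒ r_corr(carbon steel) = 135.9 μm/a
ISO 9223 Table 2 (carbon steel): 80 < 136 ≤ 200 μm/a ⇒ C5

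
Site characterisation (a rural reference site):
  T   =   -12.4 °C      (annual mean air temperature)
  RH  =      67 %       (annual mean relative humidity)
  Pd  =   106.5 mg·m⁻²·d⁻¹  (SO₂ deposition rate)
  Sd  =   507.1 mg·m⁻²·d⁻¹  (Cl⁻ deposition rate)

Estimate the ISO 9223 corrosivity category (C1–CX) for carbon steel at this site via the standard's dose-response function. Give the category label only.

C3

carbon steel: f(T) = +0.150·(T−10) [T≤10 °C] = -3.3600
  Pd branch = 1.77·Pd^0.52·e^(0.02·RH+f) = 2.66 μm/a
  Sd branch = 0.102·Sd^0.62·e^(0.033·RH+0.04·T) = 26.95 μm/a
  r_corr = 2.66 + 26.95 = 29.61 μm/a
Category bounds: 25…50 μm/a bracket r_corr ⇒ C3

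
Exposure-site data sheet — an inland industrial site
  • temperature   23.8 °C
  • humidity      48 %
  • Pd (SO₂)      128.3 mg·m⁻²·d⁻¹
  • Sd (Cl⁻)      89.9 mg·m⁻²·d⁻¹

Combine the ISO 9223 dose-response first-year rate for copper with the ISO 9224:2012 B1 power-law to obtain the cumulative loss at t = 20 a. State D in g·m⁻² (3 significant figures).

copper: T>10 °C ⇒ hinge -0.080·(23.8−10) = -1.1040
  SO₂ term: 0.0053·128.3^0.26·exp(0.059·48-1.1040) = 0.1054
  Sd branch = 0.01025·Sd^0.27·e^(0.036·RH+0.049·T) = 0.624 μm/a
  sum: 0.1054 + 0.624 → r_corr = 0.7294 μm/a
Power-law: D(20) = r_corr · 20^0.667
  D(20) = 0.7294 × 20^0.667 = 0.7294 × 7.375 = 5.38 μm
  Mass loss = 5.38 μm × 8.96 g/cm³ = 48.2 g·m⁻²

D(20) = 48.2 g·m⁻²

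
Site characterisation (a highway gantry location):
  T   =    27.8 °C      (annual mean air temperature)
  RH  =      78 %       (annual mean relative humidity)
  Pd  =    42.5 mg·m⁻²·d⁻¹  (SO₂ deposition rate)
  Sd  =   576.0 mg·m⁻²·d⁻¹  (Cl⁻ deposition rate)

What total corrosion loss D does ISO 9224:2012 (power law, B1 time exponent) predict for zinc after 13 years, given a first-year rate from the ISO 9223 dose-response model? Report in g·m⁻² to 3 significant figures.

zinc: temperature factor f = -0.071·(17.8) = -1.2638
  SO₂ term: 0.0129·42.5^0.44·exp(0.046·78-1.2638) = 0.6862
  Sd branch = 0.0175·Sd^0.57·e^(0.008·RH+0.085·T) = 12.99 μm/a
  sum: 0.6862 + 12.99 → r_corr = 13.68 μm/a
Power-law: D(13) = r_corr · 13^0.813
  D(13) = 13.68 × 13^0.813 = 13.68 × 8.047 = 110.1 μm
  Mass loss = 110.1 μm × 7.14 g/cm³ = 786 g·m⁻²

D(13) = 786 g·m⁻²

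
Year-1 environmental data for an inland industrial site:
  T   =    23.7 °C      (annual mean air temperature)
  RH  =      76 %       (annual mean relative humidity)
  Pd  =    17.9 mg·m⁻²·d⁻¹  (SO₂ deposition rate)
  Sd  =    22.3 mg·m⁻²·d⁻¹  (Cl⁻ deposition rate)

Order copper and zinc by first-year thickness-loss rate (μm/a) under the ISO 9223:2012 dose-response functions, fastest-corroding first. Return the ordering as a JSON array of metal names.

["zinc", "copper"]

copper: f(T) = -0.080·(T−10) [T>10 °C] = -1.0960
  Pd branch = 0.0053·Pd^0.26·e^(0.059·RH+f) = 0.3322 μm/a
  Cl⁻ term: 0.01025·22.3^0.27·exp(0.036·76+0.049·23.7) = 1.168
  r_corr = 0.3322 + 1.168 = 1.5 μm/a
zinc: f(T) = -0.071·(T−10) [T>10 °C] = -0.9727
  SO₂ term: 0.0129·17.9^0.44·exp(0.046·76-0.9727) = 0.5724
  Cl⁻ term: 0.0175·22.3^0.57·exp(0.008·76+0.085·23.7) = 1.414
  r_corr = 0.5724 + 1.414 = 1.987 μm/a
Ordering by μm/a: zinc (1.99) > copper (1.5)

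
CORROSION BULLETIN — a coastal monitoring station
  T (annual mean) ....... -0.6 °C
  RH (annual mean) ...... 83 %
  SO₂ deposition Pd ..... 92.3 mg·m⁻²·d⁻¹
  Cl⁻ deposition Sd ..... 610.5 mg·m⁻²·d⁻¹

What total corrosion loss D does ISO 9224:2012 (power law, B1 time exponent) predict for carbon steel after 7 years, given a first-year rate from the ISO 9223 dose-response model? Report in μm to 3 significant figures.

D(7) = 283 μm

carbon steel: temperature factor f = +0.150·(-10.6) = -1.5900
  Pd branch = 1.77·Pd^0.52·e^(0.02·RH+f) = 19.97 μm/a
  Cl⁻ term: 0.102·610.5^0.62·exp(0.033·83+0.04·-0.6) = 82.19
  sum: 19.97 + 82.19 → r_corr = 102.2 μm/a
Long-term exponent b (ISO 9224 Table 2, B1) = 0.523
  D(7) = 102.2 × 7^0.523 = 102.2 × 2.767 = 282.7 μm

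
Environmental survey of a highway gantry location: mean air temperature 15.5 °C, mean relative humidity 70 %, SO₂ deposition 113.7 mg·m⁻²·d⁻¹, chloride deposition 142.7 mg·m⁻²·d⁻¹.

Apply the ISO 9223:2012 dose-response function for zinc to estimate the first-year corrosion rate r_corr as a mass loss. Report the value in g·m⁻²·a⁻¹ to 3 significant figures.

r_corr = 26.3 g·m⁻²·a⁻¹

zinc: temperature factor f = -0.071·(5.5) = -0.3905
  sulphur-dioxide contribution → 1.754 μm/a
  chloride contribution → 1.934 μm/a
  total first-year rate 3.688 μm/a
Convert to mass loss: 3.688 μm/a × 7.14 g/cm³ = 26.33 g·m⁻²·a⁻¹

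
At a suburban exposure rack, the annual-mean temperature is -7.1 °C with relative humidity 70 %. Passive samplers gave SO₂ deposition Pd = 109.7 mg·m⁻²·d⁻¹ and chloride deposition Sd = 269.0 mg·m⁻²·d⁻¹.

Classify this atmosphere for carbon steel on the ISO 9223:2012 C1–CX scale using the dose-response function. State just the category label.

C3

carbon steel: temperature factor f = +0.150·(-17.1) = -2.5650
  Pd branch = 1.77·Pd^0.52·e^(0.02·RH+f) = 6.352 μm/a
  Sd branch = 0.102·Sd^0.62·e^(0.033·RH+0.04·T) = 24.83 μm/a
  sum: 6.352 + 24.83 → r_corr = 31.18 μm/a
31.2 μm/a falls in (25, 50] for carbon steel → category C3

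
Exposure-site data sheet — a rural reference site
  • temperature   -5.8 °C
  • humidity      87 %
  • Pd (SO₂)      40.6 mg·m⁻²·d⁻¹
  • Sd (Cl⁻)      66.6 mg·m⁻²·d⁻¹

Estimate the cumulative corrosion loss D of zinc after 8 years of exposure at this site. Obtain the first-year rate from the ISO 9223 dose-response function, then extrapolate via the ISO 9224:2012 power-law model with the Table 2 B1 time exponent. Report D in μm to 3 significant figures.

D(8) = 12.0 μm

zinc: f(T) = +0.038·(T−10) [T≤10 °C] = -0.6004
  Pd branch = 0.0129·Pd^0.44·e^(0.046·RH+f) = 1.975 μm/a
  Sd branch = 0.0175·Sd^0.57·e^(0.008·RH+0.085·T) = 0.2347 μm/a
  r_corr = 1.975 + 0.2347 = 2.21 μm/a
Power-law: D(8) = r_corr · 8^0.813
  D(8) = 2.21 × 8^0.813 = 2.21 × 5.423 = 11.98 μm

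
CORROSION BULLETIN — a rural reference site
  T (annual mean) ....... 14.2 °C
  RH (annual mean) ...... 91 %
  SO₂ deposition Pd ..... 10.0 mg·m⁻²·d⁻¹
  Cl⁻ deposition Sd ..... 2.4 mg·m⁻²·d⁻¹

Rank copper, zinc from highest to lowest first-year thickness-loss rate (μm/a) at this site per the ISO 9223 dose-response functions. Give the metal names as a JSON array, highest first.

["copper", "zinc"]

copper: temperature factor f = -0.080·(4.2) = -0.3360
  sulphur-dioxide contribution → 1.479 μm/a
  chloride contribution → 0.6891 μm/a
  ⇒ r_corr(copper) = 2.169 μm/a
zinc: temperature factor f = -0.071·(4.2) = -0.2982
  sulphur-dioxide contribution → 1.734 μm/a
  chloride contribution → 0.1996 μm/a
  total first-year rate 1.934 μm/a
Ordering by μm/a: copper (2.17) > zinc (1.93)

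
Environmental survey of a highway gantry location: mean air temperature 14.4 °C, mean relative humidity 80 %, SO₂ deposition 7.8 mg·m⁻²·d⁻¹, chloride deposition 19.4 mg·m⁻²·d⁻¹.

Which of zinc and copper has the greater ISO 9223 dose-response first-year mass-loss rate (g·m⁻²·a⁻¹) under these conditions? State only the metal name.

copper

zinc: T>10 °C ⇒ hinge -0.071·(14.4−10) = -0.3124
  Pd branch = 0.0129·Pd^0.44·e^(0.046·RH+f) = 0.9239 μm/a
  Cl⁻ term: 0.0175·19.4^0.57·exp(0.008·80+0.085·14.4) = 0.6118
  r_corr = 0.9239 + 0.6118 = 1.536 μm/a
  mass loss = 1.536 μm/a × 7.14 g/cm³ = 10.97 g·m⁻²·a⁻¹
copper: T>10 °C ⇒ hinge -0.080·(14.4−10) = -0.3520
  Pd branch = 0.0053·Pd^0.26·e^(0.059·RH+f) = 0.7132 μm/a
  Sd branch = 0.01025·Sd^0.27·e^(0.036·RH+0.049·T) = 0.8234 μm/a
  r_corr = 0.7132 + 0.8234 = 1.537 μm/a
  mass loss = 1.537 μm/a × 8.96 g/cm³ = 13.77 g·m⁻²·a⁻¹
Ordering by g·m⁻²·a⁻¹: copper (13.8) > zinc (11)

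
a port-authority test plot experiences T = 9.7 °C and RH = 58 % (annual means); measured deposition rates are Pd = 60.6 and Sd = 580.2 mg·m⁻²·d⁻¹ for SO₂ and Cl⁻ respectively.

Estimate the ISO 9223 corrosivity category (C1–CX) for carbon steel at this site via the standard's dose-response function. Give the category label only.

C5

carbon steel: f(T) = +0.150·(T−10) [T≤10 °C] = -0.0450
  SO₂ term: 1.77·60.6^0.52·exp(0.02·58-0.0450) = 45.61
  Sd branch = 0.102·Sd^0.62·e^(0.033·RH+0.04·T) = 52.69 μm/a
  sum: 45.61 + 52.69 → r_corr = 98.31 μm/a
98.3 μm/a falls in (80, 200] for carbon steel → category C5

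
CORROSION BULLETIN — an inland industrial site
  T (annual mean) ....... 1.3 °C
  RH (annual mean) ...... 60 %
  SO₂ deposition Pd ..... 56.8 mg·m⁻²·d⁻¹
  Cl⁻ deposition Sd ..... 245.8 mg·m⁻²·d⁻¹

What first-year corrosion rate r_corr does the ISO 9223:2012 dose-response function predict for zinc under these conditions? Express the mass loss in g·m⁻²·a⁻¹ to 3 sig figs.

r_corr = 11.4 g·m⁻²·a⁻¹

zinc: temperature factor f = +0.038·(-8.7) = -0.3306
  sulphur-dioxide contribution → 0.8661 μm/a
  chloride contribution → 0.728 μm/a
  ⇒ r_corr(zinc) = 1.594 μm/a
Convert to mass loss: 1.594 μm/a × 7.14 g/cm³ = 11.38 g·m⁻²·a⁻¹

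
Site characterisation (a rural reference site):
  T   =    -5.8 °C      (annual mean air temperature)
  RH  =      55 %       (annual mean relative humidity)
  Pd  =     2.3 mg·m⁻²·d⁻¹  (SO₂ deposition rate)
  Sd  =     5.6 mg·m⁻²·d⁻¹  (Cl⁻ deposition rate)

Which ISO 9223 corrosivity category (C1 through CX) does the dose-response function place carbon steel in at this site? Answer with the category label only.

carbon steel: temperature factor f = +0.150·(-15.8) = -2.3700
  SO₂ term: 1.77·2.3^0.52·exp(0.02·55-2.3700) = 0.7665
  Sd branch = 0.102·Sd^0.62·e^(0.033·RH+0.04·T) = 1.445 μm/a
  r_corr = 0.7665 + 1.445 = 2.212 μm/a
ISO 9223 Table 2 (carbon steel): 1.3 < 2.21 ≤ 25 μm/a ⇒ C2

C2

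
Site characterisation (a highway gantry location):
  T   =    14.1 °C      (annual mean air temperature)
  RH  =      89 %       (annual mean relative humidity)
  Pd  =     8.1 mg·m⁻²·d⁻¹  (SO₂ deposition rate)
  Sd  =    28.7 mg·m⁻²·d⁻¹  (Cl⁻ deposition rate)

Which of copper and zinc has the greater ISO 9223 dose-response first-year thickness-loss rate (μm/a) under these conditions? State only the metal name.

copper: f(T) = -0.080·(T−10) [T>10 °C] = -0.3280
  Pd branch = 0.0053·Pd^0.26·e^(0.059·RH+f) = 1.255 μm/a
  Cl⁻ term: 0.01025·28.7^0.27·exp(0.036·89+0.049·14.1) = 1.247
  sum: 1.255 + 1.247 → r_corr = 2.502 μm/a
zinc: T>10 °C ⇒ hinge -0.071·(14.1−10) = -0.2911
  SO₂ term: 0.0129·8.1^0.44·exp(0.046·89-0.2911) = 1.452
  Sd branch = 0.0175·Sd^0.57·e^(0.008·RH+0.085·T) = 0.8012 μm/a
  r_corr = 1.452 + 0.8012 = 2.253 μm/a
Ordering by μm/a: copper (2.5) > zinc (2.25)

copper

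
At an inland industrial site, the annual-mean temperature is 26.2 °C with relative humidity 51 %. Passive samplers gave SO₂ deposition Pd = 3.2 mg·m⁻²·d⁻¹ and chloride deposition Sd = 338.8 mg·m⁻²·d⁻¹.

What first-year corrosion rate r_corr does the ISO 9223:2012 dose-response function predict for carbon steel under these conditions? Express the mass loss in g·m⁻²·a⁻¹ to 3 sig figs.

r_corr = 485 g·m⁻²·a⁻¹

carbon steel: f(T) = -0.054·(T−10) [T>10 °C] = -0.8748
  sulphur-dioxide contribution → 3.747 μm/a
  chloride contribution → 57.97 μm/a
  total first-year rate 61.72 μm/a
Convert to mass loss: 61.72 μm/a × 7.85 g/cm³ = 484.5 g·m⁻²·a⁻¹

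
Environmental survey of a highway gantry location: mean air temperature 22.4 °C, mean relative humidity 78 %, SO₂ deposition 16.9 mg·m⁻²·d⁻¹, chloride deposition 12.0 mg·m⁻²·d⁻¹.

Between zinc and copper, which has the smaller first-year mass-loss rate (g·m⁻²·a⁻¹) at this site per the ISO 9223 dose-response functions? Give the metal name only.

zinc

zinc: temperature factor f = -0.071·(12.4) = -0.8804
  SO₂ term: 0.0129·16.9^0.44·exp(0.046·78-0.8804) = 0.6711
  Sd branch = 0.0175·Sd^0.57·e^(0.008·RH+0.085·T) = 0.9038 μm/a
  sum: 0.6711 + 0.9038 → r_corr = 1.575 μm/a
  mass loss = 1.575 μm/a × 7.14 g/cm³ = 11.24 g·m⁻²·a⁻¹
copper: T>10 °C ⇒ hinge -0.080·(22.4−10) = -0.9920
  SO₂ term: 0.0053·16.9^0.26·exp(0.059·78-0.9920) = 0.4086
  Sd branch = 0.01025·Sd^0.27·e^(0.036·RH+0.049·T) = 0.9961 μm/a
  sum: 0.4086 + 0.9961 → r_corr = 1.405 μm/a
  mass loss = 1.405 μm/a × 8.96 g/cm³ = 12.59 g·m⁻²·a⁻¹
Ordering by g·m⁻²·a⁻¹: copper (12.6) > zinc (11.2)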